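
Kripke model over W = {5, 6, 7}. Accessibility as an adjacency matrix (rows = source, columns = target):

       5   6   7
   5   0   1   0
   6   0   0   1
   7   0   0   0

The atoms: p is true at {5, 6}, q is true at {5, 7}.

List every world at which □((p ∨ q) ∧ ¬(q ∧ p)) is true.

5: successors {6}; (p ∨ q) ∧ ¬(q ∧ p) there: 6:T. ✓
6: successors {7}; (p ∨ q) ∧ ¬(q ∧ p) there: 7:T. ✓
7: no successors, so □((p ∨ q) ∧ ¬(q ∧ p)) holds vacuously. ✓

{5, 6, 7}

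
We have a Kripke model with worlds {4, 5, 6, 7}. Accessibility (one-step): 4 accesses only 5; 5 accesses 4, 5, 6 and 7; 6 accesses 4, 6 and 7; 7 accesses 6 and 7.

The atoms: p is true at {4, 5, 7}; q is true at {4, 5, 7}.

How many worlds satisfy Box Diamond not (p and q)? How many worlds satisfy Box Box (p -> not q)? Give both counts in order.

2 and 0

For Box Diamond not (p and q):
4: successors {5}; Diamond not (p and q) there: 5:T. ✓
5: successors {4, 5, 6, 7}; Diamond not (p and q) there: 4:F, 5:T, 6:T, 7:T. ✗
6: successors {4, 6, 7}; Diamond not (p and q) there: 4:F, 6:T, 7:T. ✗
7: successors {6, 7}; Diamond not (p and q) there: 6:T, 7:T. ✓
— 2 worlds.
For Box Box (p -> not q):
4: successors {5}; Box (p -> not q) there: 5:F. ✗
5: successors {4, 5, 6, 7}; Box (p -> not q) there: 4:F, 5:F, 6:F, 7:F. ✗
6: successors {4, 6, 7}; Box (p -> not q) there: 4:F, 6:F, 7:F. ✗
7: successors {6, 7}; Box (p -> not q) there: 6:F, 7:F. ✗
— 0 worlds.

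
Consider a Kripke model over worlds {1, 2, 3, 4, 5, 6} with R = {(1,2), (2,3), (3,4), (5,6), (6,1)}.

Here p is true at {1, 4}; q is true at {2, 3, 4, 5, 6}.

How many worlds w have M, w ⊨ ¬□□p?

1: □□p is F. ✓
2: □□p is T. ✗
3: □□p is T. ✗
4: □□p is T. ✗
5: □□p is T. ✗
6: □□p is F. ✓
Satisfying worlds: {1, 6}.

2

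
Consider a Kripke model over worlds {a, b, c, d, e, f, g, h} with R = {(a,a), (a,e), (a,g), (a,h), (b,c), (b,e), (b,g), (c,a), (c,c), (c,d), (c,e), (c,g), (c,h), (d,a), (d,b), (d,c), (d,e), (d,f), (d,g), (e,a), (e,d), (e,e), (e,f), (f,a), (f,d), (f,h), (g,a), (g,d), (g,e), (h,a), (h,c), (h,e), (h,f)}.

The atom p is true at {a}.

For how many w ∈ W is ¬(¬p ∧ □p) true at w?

8

a: ¬p ∧ □p is F. ✓
b: ¬p ∧ □p is F. ✓
c: ¬p ∧ □p is F. ✓
d: ¬p ∧ □p is F. ✓
e: ¬p ∧ □p is F. ✓
f: ¬p ∧ □p is F. ✓
g: ¬p ∧ □p is F. ✓
h: ¬p ∧ □p is F. ✓
Satisfying worlds: {a, b, c, d, e, f, g, h}.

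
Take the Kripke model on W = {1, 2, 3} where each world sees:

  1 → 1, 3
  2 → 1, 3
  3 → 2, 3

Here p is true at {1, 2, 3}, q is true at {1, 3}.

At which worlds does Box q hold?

1: successors {1, 3}; q there: 1:T, 3:T. ✓
2: successors {1, 3}; q there: 1:T, 3:T. ✓
3: successors {2, 3}; q there: 2:F, 3:T. ✗

{1, 2}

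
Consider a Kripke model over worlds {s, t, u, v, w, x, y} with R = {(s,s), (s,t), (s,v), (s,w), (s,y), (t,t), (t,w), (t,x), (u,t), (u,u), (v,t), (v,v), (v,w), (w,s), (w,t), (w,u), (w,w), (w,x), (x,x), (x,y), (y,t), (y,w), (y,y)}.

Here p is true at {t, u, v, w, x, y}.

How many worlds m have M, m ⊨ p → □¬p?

s: p is F, □¬p is F. ✓
t: p is T, □¬p is F. ✗
u: p is T, □¬p is F. ✗
v: p is T, □¬p is F. ✗
w: p is T, □¬p is F. ✗
x: p is T, □¬p is F. ✗
y: p is T, □¬p is F. ✗
Satisfying worlds: {s}.

1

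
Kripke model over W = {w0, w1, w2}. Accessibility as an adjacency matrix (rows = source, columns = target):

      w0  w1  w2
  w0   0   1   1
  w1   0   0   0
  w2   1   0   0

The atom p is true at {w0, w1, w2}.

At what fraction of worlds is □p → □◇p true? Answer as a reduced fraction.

2/3

w0: □p is T, □◇p is F. ✗
w1: □p is T, □◇p is T. ✓
w2: □p is T, □◇p is T. ✓
That's 2 of 3 worlds, so 2/3.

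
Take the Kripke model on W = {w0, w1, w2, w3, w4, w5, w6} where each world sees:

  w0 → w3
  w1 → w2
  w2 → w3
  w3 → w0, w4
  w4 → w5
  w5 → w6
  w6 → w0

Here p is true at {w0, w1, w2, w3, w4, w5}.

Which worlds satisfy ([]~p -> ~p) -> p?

{w0, w1, w2, w3, w4, w5}

w0: []~p -> ~p is T, p is T. ✓
w1: []~p -> ~p is T, p is T. ✓
w2: []~p -> ~p is T, p is T. ✓
w3: []~p -> ~p is T, p is T. ✓
w4: []~p -> ~p is T, p is T. ✓
w5: []~p -> ~p is F, p is T. ✓
w6: []~p -> ~p is T, p is F. ✗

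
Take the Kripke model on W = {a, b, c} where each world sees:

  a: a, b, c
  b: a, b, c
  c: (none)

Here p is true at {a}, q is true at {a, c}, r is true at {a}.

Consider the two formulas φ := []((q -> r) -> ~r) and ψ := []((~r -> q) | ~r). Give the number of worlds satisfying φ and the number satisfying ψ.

1 and 3

For []((q -> r) -> ~r):
a: successors {a, b, c}; (q -> r) -> ~r there: a:F, b:T, c:T. ✗
b: successors {a, b, c}; (q -> r) -> ~r there: a:F, b:T, c:T. ✗
c: no successors, so []((q -> r) -> ~r) holds vacuously. ✓
— 1 world.
For []((~r -> q) | ~r):
a: successors {a, b, c}; (~r -> q) | ~r there: a:T, b:T, c:T. ✓
b: successors {a, b, c}; (~r -> q) | ~r there: a:T, b:T, c:T. ✓
c: no successors, so []((~r -> q) | ~r) holds vacuously. ✓
— 3 worlds.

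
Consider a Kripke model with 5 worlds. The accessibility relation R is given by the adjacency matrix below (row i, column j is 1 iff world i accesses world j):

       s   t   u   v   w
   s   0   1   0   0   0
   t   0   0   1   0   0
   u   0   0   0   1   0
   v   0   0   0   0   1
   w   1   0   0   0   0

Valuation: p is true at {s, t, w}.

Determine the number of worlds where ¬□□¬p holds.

s: □□¬p is T. ✗
t: □□¬p is T. ✗
u: □□¬p is F. ✓
v: □□¬p is F. ✓
w: □□¬p is F. ✓
Satisfying worlds: {u, v, w}.

3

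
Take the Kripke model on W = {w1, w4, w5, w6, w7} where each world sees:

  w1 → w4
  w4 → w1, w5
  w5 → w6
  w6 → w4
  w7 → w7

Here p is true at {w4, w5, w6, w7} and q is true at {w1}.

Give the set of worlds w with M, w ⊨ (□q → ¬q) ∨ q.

w1: □q → ¬q is T, q is T. ✓
w4: □q → ¬q is T, q is F. ✓
w5: □q → ¬q is T, q is F. ✓
w6: □q → ¬q is T, q is F. ✓
w7: □q → ¬q is T, q is F. ✓

{w1, w4, w5, w6, w7}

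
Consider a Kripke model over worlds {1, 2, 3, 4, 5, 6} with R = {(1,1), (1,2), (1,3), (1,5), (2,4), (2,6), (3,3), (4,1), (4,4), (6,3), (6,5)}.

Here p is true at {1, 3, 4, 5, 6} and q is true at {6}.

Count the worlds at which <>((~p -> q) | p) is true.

1: successors {1, 2, 3, 5}; (~p -> q) | p there: 1:T, 2:F, 3:T, 5:T. ✓
2: successors {4, 6}; (~p -> q) | p there: 4:T, 6:T. ✓
3: successors {3}; (~p -> q) | p there: 3:T. ✓
4: successors {1, 4}; (~p -> q) | p there: 1:T, 4:T. ✓
5: no successors, so <>((~p -> q) | p) fails. ✗
6: successors {3, 5}; (~p -> q) | p there: 3:T, 5:T. ✓
Satisfying worlds: {1, 2, 3, 4, 6}.

5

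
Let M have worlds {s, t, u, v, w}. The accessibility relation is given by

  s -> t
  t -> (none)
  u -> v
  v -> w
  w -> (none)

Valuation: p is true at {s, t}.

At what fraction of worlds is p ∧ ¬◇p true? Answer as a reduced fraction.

s: p is T, ¬◇p is F. ✗
t: p is T, ¬◇p is T. ✓
u: p is F, ¬◇p is T. ✗
v: p is F, ¬◇p is T. ✗
w: p is F, ¬◇p is T. ✗
That's 1 of 5 worlds, so 1/5.

1/5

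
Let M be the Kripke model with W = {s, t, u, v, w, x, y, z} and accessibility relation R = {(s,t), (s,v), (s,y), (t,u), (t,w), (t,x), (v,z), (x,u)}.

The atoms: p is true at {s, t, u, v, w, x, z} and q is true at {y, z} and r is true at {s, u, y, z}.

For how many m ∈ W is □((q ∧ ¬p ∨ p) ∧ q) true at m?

5

s: successors {t, v, y}; (q ∧ ¬p ∨ p) ∧ q there: t:F, v:F, y:T. ✗
t: successors {u, w, x}; (q ∧ ¬p ∨ p) ∧ q there: u:F, w:F, x:F. ✗
u: no successors, so □((q ∧ ¬p ∨ p) ∧ q) holds vacuously. ✓
v: successors {z}; (q ∧ ¬p ∨ p) ∧ q there: z:T. ✓
w: no successors, so □((q ∧ ¬p ∨ p) ∧ q) holds vacuously. ✓
x: successors {u}; (q ∧ ¬p ∨ p) ∧ q there: u:F. ✗
y: no successors, so □((q ∧ ¬p ∨ p) ∧ q) holds vacuously. ✓
z: no successors, so □((q ∧ ¬p ∨ p) ∧ q) holds vacuously. ✓
Satisfying worlds: {u, v, w, y, z}.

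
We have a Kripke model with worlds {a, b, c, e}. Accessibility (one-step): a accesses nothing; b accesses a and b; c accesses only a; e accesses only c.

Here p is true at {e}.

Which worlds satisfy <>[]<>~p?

{b, c}

a: no successors, so <>[]<>~p fails. ✗
b: successors {a, b}; []<>~p there: a:T, b:F. ✓
c: successors {a}; []<>~p there: a:T. ✓
e: successors {c}; []<>~p there: c:F. ✗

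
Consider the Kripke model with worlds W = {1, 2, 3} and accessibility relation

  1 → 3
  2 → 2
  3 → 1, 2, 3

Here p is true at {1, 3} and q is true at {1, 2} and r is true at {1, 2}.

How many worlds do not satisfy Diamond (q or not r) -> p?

1

1: Diamond (q or not r) is T, p is T. ✓
2: Diamond (q or not r) is T, p is F. ✗
3: Diamond (q or not r) is T, p is T. ✓
Satisfying worlds: {1, 3}.
So Diamond (q or not r) -> p fails at the other 1 world.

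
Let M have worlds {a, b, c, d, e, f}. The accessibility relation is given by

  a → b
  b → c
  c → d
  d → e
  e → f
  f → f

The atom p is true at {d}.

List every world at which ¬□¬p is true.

a: □¬p is T. ✗
b: □¬p is T. ✗
c: □¬p is F. ✓
d: □¬p is T. ✗
e: □¬p is T. ✗
f: □¬p is T. ✗

{c}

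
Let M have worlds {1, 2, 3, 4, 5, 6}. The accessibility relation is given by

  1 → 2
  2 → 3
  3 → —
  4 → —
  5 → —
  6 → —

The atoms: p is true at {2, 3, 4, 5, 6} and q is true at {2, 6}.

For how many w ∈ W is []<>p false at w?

1: successors {2}; <>p there: 2:T. ✓
2: successors {3}; <>p there: 3:F. ✗
3: no successors, so []<>p holds vacuously. ✓
4: no successors, so []<>p holds vacuously. ✓
5: no successors, so []<>p holds vacuously. ✓
6: no successors, so []<>p holds vacuously. ✓
Satisfying worlds: {1, 3, 4, 5, 6}.
So []<>p fails at the other 1 world.

1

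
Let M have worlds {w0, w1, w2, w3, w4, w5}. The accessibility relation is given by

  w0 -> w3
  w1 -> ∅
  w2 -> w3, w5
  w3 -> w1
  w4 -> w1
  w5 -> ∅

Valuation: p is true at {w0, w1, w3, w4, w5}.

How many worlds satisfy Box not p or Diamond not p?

2

w0: Box not p is F, Diamond not p is F. ✗
w1: Box not p is T, Diamond not p is F. ✓
w2: Box not p is F, Diamond not p is F. ✗
w3: Box not p is F, Diamond not p is F. ✗
w4: Box not p is F, Diamond not p is F. ✗
w5: Box not p is T, Diamond not p is F. ✓
Satisfying worlds: {w1, w5}.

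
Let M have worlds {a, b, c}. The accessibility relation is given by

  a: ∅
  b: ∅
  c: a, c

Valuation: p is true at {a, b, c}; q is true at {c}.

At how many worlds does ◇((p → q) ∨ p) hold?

1

a: no successors, so ◇((p → q) ∨ p) fails. ✗
b: no successors, so ◇((p → q) ∨ p) fails. ✗
c: successors {a, c}; (p → q) ∨ p there: a:T, c:T. ✓
Satisfying worlds: {c}.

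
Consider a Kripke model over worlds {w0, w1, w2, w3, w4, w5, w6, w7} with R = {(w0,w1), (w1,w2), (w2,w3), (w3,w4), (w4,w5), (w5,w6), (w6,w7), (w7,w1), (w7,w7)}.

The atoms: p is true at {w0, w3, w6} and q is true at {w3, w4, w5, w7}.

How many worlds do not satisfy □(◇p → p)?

2

w0: successors {w1}; ◇p → p there: w1:T. ✓
w1: successors {w2}; ◇p → p there: w2:F. ✗
w2: successors {w3}; ◇p → p there: w3:T. ✓
w3: successors {w4}; ◇p → p there: w4:T. ✓
w4: successors {w5}; ◇p → p there: w5:F. ✗
w5: successors {w6}; ◇p → p there: w6:T. ✓
w6: successors {w7}; ◇p → p there: w7:T. ✓
w7: successors {w1, w7}; ◇p → p there: w1:T, w7:T. ✓
Satisfying worlds: {w0, w2, w3, w5, w6, w7}.
So □(◇p → p) fails at the other 2 worlds.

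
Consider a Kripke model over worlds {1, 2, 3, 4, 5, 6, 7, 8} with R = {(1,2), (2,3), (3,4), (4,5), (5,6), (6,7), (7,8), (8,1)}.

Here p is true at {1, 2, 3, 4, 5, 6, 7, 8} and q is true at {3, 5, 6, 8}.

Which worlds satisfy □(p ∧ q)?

{2, 4, 5, 7}

1: successors {2}; p ∧ q there: 2:F. ✗
2: successors {3}; p ∧ q there: 3:T. ✓
3: successors {4}; p ∧ q there: 4:F. ✗
4: successors {5}; p ∧ q there: 5:T. ✓
5: successors {6}; p ∧ q there: 6:T. ✓
6: successors {7}; p ∧ q there: 7:F. ✗
7: successors {8}; p ∧ q there: 8:T. ✓
8: successors {1}; p ∧ q there: 1:F. ✗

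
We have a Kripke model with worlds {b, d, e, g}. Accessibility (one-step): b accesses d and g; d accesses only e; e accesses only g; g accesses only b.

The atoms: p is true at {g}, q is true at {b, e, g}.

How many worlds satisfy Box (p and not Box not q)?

b: successors {d, g}; p and not Box not q there: d:F, g:T. ✗
d: successors {e}; p and not Box not q there: e:F. ✗
e: successors {g}; p and not Box not q there: g:T. ✓
g: successors {b}; p and not Box not q there: b:F. ✗
Satisfying worlds: {e}.

1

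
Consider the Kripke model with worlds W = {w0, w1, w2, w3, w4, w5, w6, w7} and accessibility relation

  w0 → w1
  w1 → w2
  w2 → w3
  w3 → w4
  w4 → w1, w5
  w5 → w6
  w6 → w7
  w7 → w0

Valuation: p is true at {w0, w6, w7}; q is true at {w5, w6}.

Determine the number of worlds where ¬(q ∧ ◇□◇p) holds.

7

w0: q ∧ ◇□◇p is F. ✓
w1: q ∧ ◇□◇p is F. ✓
w2: q ∧ ◇□◇p is F. ✓
w3: q ∧ ◇□◇p is F. ✓
w4: q ∧ ◇□◇p is F. ✓
w5: q ∧ ◇□◇p is T. ✗
w6: q ∧ ◇□◇p is F. ✓
w7: q ∧ ◇□◇p is F. ✓
Satisfying worlds: {w0, w1, w2, w3, w4, w6, w7}.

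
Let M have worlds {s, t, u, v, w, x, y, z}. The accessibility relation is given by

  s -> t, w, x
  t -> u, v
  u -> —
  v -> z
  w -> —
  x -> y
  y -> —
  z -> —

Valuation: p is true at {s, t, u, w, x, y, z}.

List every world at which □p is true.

{s, u, v, w, x, y, z}

s: successors {t, w, x}; p there: t:T, w:T, x:T. ✓
t: successors {u, v}; p there: u:T, v:F. ✗
u: no successors, so □p holds vacuously. ✓
v: successors {z}; p there: z:T. ✓
w: no successors, so □p holds vacuously. ✓
x: successors {y}; p there: y:T. ✓
y: no successors, so □p holds vacuously. ✓
z: no successors, so □p holds vacuously. ✓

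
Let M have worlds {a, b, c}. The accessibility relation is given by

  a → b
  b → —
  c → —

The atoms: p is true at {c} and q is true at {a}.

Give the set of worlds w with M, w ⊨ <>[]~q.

{a}

a: successors {b}; []~q there: b:T. ✓
b: no successors, so <>[]~q fails. ✗
c: no successors, so <>[]~q fails. ✗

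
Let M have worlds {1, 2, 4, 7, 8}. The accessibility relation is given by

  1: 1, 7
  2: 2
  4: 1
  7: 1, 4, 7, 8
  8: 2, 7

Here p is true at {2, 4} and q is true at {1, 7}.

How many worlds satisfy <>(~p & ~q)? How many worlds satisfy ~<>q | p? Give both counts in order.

For <>(~p & ~q):
1: successors {1, 7}; ~p & ~q there: 1:F, 7:F. ✗
2: successors {2}; ~p & ~q there: 2:F. ✗
4: successors {1}; ~p & ~q there: 1:F. ✗
7: successors {1, 4, 7, 8}; ~p & ~q there: 1:F, 4:F, 7:F, 8:T. ✓
8: successors {2, 7}; ~p & ~q there: 2:F, 7:F. ✗
— 1 world.
For ~<>q | p:
1: ~<>q is F, p is F. ✗
2: ~<>q is T, p is T. ✓
4: ~<>q is F, p is T. ✓
7: ~<>q is F, p is F. ✗
8: ~<>q is F, p is F. ✗
— 2 worlds.

1 and 2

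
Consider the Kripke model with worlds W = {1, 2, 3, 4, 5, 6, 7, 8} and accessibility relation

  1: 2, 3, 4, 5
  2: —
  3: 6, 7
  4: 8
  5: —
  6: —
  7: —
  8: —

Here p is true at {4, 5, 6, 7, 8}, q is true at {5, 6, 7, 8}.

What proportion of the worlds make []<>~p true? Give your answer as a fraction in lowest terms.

1: successors {2, 3, 4, 5}; <>~p there: 2:F, 3:F, 4:F, 5:F. ✗
2: no successors, so []<>~p holds vacuously. ✓
3: successors {6, 7}; <>~p there: 6:F, 7:F. ✗
4: successors {8}; <>~p there: 8:F. ✗
5: no successors, so []<>~p holds vacuously. ✓
6: no successors, so []<>~p holds vacuously. ✓
7: no successors, so []<>~p holds vacuously. ✓
8: no successors, so []<>~p holds vacuously. ✓
That's 5 of 8 worlds, so 5/8.

5/8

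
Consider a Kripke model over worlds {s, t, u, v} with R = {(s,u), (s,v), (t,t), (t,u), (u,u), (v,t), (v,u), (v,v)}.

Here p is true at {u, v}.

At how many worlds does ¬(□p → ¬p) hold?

s: □p → ¬p is T. ✗
t: □p → ¬p is T. ✗
u: □p → ¬p is F. ✓
v: □p → ¬p is T. ✗
Satisfying worlds: {u}.

1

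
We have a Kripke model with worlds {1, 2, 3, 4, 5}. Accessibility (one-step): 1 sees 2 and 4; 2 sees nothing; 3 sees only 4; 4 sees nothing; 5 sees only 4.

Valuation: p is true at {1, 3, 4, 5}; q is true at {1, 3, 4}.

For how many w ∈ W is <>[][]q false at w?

1: successors {2, 4}; [][]q there: 2:T, 4:T. ✓
2: no successors, so <>[][]q fails. ✗
3: successors {4}; [][]q there: 4:T. ✓
4: no successors, so <>[][]q fails. ✗
5: successors {4}; [][]q there: 4:T. ✓
Satisfying worlds: {1, 3, 5}.
So <>[][]q fails at the other 2 worlds.

2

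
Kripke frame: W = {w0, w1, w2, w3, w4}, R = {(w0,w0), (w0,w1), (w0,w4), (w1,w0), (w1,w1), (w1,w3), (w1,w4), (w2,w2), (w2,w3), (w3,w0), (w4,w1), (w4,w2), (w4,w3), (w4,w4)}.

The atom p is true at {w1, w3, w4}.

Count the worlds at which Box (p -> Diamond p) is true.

2

w0: successors {w0, w1, w4}; p -> Diamond p there: w0:T, w1:T, w4:T. ✓
w1: successors {w0, w1, w3, w4}; p -> Diamond p there: w0:T, w1:T, w3:F, w4:T. ✗
w2: successors {w2, w3}; p -> Diamond p there: w2:T, w3:F. ✗
w3: successors {w0}; p -> Diamond p there: w0:T. ✓
w4: successors {w1, w2, w3, w4}; p -> Diamond p there: w1:T, w2:T, w3:F, w4:T. ✗
Satisfying worlds: {w0, w3}.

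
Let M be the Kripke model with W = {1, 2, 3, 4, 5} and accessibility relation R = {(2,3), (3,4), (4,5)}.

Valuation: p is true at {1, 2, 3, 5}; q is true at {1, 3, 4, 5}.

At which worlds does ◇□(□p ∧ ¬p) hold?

1: no successors, so ◇□(□p ∧ ¬p) fails. ✗
2: successors {3}; □(□p ∧ ¬p) there: 3:T. ✓
3: successors {4}; □(□p ∧ ¬p) there: 4:F. ✗
4: successors {5}; □(□p ∧ ¬p) there: 5:T. ✓
5: no successors, so ◇□(□p ∧ ¬p) fails. ✗

{2, 4}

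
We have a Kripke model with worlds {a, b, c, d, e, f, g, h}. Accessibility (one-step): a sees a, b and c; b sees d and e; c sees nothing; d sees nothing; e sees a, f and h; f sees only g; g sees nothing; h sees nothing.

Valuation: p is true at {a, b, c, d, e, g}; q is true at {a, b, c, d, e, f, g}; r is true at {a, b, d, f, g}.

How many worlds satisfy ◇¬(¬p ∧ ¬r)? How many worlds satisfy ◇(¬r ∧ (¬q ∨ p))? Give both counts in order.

4 and 3

For ◇¬(¬p ∧ ¬r):
a: successors {a, b, c}; ¬(¬p ∧ ¬r) there: a:T, b:T, c:T. ✓
b: successors {d, e}; ¬(¬p ∧ ¬r) there: d:T, e:T. ✓
c: no successors, so ◇¬(¬p ∧ ¬r) fails. ✗
d: no successors, so ◇¬(¬p ∧ ¬r) fails. ✗
e: successors {a, f, h}; ¬(¬p ∧ ¬r) there: a:T, f:T, h:F. ✓
f: successors {g}; ¬(¬p ∧ ¬r) there: g:T. ✓
g: no successors, so ◇¬(¬p ∧ ¬r) fails. ✗
h: no successors, so ◇¬(¬p ∧ ¬r) fails. ✗
— 4 worlds.
For ◇(¬r ∧ (¬q ∨ p)):
a: successors {a, b, c}; ¬r ∧ (¬q ∨ p) there: a:F, b:F, c:T. ✓
b: successors {d, e}; ¬r ∧ (¬q ∨ p) there: d:F, e:T. ✓
c: no successors, so ◇(¬r ∧ (¬q ∨ p)) fails. ✗
d: no successors, so ◇(¬r ∧ (¬q ∨ p)) fails. ✗
e: successors {a, f, h}; ¬r ∧ (¬q ∨ p) there: a:F, f:F, h:T. ✓
f: successors {g}; ¬r ∧ (¬q ∨ p) there: g:F. ✗
g: no successors, so ◇(¬r ∧ (¬q ∨ p)) fails. ✗
h: no successors, so ◇(¬r ∧ (¬q ∨ p)) fails. ✗
— 3 worlds.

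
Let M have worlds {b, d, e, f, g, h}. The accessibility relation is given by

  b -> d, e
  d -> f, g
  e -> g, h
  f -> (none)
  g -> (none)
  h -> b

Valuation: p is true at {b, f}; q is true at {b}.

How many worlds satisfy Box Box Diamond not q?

b: successors {d, e}; Box Diamond not q there: d:F, e:F. ✗
d: successors {f, g}; Box Diamond not q there: f:T, g:T. ✓
e: successors {g, h}; Box Diamond not q there: g:T, h:T. ✓
f: no successors, so Box Box Diamond not q holds vacuously. ✓
g: no successors, so Box Box Diamond not q holds vacuously. ✓
h: successors {b}; Box Diamond not q there: b:T. ✓
Satisfying worlds: {d, e, f, g, h}.

5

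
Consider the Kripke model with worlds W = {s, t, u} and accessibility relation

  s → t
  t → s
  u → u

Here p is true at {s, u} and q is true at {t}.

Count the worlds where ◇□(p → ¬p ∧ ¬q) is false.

2

s: successors {t}; □(p → ¬p ∧ ¬q) there: t:F. ✗
t: successors {s}; □(p → ¬p ∧ ¬q) there: s:T. ✓
u: successors {u}; □(p → ¬p ∧ ¬q) there: u:F. ✗
Satisfying worlds: {t}.
So ◇□(p → ¬p ∧ ¬q) fails at the other 2 worlds.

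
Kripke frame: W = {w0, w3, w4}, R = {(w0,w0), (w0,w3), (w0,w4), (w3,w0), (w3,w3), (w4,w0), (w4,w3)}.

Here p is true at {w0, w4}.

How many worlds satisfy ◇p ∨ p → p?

w0: ◇p ∨ p is T, p is T. ✓
w3: ◇p ∨ p is T, p is F. ✗
w4: ◇p ∨ p is T, p is T. ✓
Satisfying worlds: {w0, w4}.

2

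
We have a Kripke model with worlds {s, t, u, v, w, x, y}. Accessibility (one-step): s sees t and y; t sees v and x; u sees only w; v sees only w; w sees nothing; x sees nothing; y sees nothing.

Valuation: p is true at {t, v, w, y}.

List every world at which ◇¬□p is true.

{s}

s: successors {t, y}; ¬□p there: t:T, y:F. ✓
t: successors {v, x}; ¬□p there: v:F, x:F. ✗
u: successors {w}; ¬□p there: w:F. ✗
v: successors {w}; ¬□p there: w:F. ✗
w: no successors, so ◇¬□p fails. ✗
x: no successors, so ◇¬□p fails. ✗
y: no successors, so ◇¬□p fails. ✗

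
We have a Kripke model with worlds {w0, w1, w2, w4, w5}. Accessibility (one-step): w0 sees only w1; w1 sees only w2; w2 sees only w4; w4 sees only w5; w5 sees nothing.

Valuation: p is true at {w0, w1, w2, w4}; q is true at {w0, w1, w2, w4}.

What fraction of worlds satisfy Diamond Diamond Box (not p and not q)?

w0: successors {w1}; Diamond Box (not p and not q) there: w1:F. ✗
w1: successors {w2}; Diamond Box (not p and not q) there: w2:T. ✓
w2: successors {w4}; Diamond Box (not p and not q) there: w4:T. ✓
w4: successors {w5}; Diamond Box (not p and not q) there: w5:F. ✗
w5: no successors, so Diamond Diamond Box (not p and not q) fails. ✗
That's 2 of 5 worlds, so 2/5.

2/5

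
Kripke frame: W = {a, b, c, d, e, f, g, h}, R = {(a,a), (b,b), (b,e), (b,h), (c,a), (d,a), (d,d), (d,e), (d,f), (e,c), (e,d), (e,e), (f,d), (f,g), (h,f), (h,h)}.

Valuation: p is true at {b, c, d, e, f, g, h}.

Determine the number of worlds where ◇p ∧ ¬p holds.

0

a: ◇p is F, ¬p is T. ✗
b: ◇p is T, ¬p is F. ✗
c: ◇p is F, ¬p is F. ✗
d: ◇p is T, ¬p is F. ✗
e: ◇p is T, ¬p is F. ✗
f: ◇p is T, ¬p is F. ✗
g: ◇p is F, ¬p is F. ✗
h: ◇p is T, ¬p is F. ✗
Satisfying worlds: ∅.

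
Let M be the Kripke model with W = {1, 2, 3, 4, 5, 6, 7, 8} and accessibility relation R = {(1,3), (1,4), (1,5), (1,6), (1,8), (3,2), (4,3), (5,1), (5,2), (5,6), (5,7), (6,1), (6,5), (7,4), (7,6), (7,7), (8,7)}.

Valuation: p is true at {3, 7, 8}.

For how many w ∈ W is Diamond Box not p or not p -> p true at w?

1: Diamond Box not p or not p is T, p is F. ✗
2: Diamond Box not p or not p is T, p is F. ✗
3: Diamond Box not p or not p is T, p is T. ✓
4: Diamond Box not p or not p is T, p is F. ✗
5: Diamond Box not p or not p is T, p is F. ✗
6: Diamond Box not p or not p is T, p is F. ✗
7: Diamond Box not p or not p is T, p is T. ✓
8: Diamond Box not p or not p is F, p is T. ✓
Satisfying worlds: {3, 7, 8}.

3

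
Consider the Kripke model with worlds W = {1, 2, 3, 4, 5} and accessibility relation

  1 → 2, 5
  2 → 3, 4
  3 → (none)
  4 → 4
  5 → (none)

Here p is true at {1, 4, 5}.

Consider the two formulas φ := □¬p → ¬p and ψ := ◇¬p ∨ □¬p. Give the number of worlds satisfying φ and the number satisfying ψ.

4 and 4

For □¬p → ¬p:
1: □¬p is F, ¬p is F. ✓
2: □¬p is F, ¬p is T. ✓
3: □¬p is T, ¬p is T. ✓
4: □¬p is F, ¬p is F. ✓
5: □¬p is T, ¬p is F. ✗
— 4 worlds.
For ◇¬p ∨ □¬p:
1: ◇¬p is T, □¬p is F. ✓
2: ◇¬p is T, □¬p is F. ✓
3: ◇¬p is F, □¬p is T. ✓
4: ◇¬p is F, □¬p is F. ✗
5: ◇¬p is F, □¬p is T. ✓
— 4 worlds.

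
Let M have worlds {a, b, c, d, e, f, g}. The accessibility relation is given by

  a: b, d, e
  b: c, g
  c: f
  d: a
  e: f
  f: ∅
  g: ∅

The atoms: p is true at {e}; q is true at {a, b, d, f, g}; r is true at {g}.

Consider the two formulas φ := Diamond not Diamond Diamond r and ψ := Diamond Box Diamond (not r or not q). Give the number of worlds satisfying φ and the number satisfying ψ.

4 and 5

For Diamond not Diamond Diamond r:
a: successors {b, d, e}; not Diamond Diamond r there: b:T, d:T, e:T. ✓
b: successors {c, g}; not Diamond Diamond r there: c:T, g:T. ✓
c: successors {f}; not Diamond Diamond r there: f:T. ✓
d: successors {a}; not Diamond Diamond r there: a:F. ✗
e: successors {f}; not Diamond Diamond r there: f:T. ✓
f: no successors, so Diamond not Diamond Diamond r fails. ✗
g: no successors, so Diamond not Diamond Diamond r fails. ✗
— 4 worlds.
For Diamond Box Diamond (not r or not q):
a: successors {b, d, e}; Box Diamond (not r or not q) there: b:F, d:T, e:F. ✓
b: successors {c, g}; Box Diamond (not r or not q) there: c:F, g:T. ✓
c: successors {f}; Box Diamond (not r or not q) there: f:T. ✓
d: successors {a}; Box Diamond (not r or not q) there: a:T. ✓
e: successors {f}; Box Diamond (not r or not q) there: f:T. ✓
f: no successors, so Diamond Box Diamond (not r or not q) fails. ✗
g: no successors, so Diamond Box Diamond (not r or not q) fails. ✗
— 5 worlds.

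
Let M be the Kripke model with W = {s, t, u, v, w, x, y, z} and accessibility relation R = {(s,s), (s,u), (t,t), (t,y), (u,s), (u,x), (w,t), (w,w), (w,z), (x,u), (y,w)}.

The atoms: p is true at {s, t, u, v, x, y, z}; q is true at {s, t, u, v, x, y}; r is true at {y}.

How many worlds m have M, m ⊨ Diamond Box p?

s: successors {s, u}; Box p there: s:T, u:T. ✓
t: successors {t, y}; Box p there: t:T, y:F. ✓
u: successors {s, x}; Box p there: s:T, x:T. ✓
v: no successors, so Diamond Box p fails. ✗
w: successors {t, w, z}; Box p there: t:T, w:F, z:T. ✓
x: successors {u}; Box p there: u:T. ✓
y: successors {w}; Box p there: w:F. ✗
z: no successors, so Diamond Box p fails. ✗
Satisfying worlds: {s, t, u, w, x}.

5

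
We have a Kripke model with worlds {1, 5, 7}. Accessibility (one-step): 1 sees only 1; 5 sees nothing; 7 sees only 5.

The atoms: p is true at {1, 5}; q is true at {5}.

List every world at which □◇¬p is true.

1: successors {1}; ◇¬p there: 1:F. ✗
5: no successors, so □◇¬p holds vacuously. ✓
7: successors {5}; ◇¬p there: 5:F. ✗

{5}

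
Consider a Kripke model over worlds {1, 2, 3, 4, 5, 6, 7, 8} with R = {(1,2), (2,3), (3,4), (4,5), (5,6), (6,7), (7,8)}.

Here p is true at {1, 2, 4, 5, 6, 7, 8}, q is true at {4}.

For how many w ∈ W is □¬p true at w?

1: successors {2}; ¬p there: 2:F. ✗
2: successors {3}; ¬p there: 3:T. ✓
3: successors {4}; ¬p there: 4:F. ✗
4: successors {5}; ¬p there: 5:F. ✗
5: successors {6}; ¬p there: 6:F. ✗
6: successors {7}; ¬p there: 7:F. ✗
7: successors {8}; ¬p there: 8:F. ✗
8: no successors, so □¬p holds vacuously. ✓
Satisfying worlds: {2, 8}.

2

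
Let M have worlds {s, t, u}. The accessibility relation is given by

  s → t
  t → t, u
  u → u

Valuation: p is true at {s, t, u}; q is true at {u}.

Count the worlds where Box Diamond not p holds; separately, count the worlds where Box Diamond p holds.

0 and 3

For Box Diamond not p:
s: successors {t}; Diamond not p there: t:F. ✗
t: successors {t, u}; Diamond not p there: t:F, u:F. ✗
u: successors {u}; Diamond not p there: u:F. ✗
— 0 worlds.
For Box Diamond p:
s: successors {t}; Diamond p there: t:T. ✓
t: successors {t, u}; Diamond p there: t:T, u:T. ✓
u: successors {u}; Diamond p there: u:T. ✓
— 3 worlds.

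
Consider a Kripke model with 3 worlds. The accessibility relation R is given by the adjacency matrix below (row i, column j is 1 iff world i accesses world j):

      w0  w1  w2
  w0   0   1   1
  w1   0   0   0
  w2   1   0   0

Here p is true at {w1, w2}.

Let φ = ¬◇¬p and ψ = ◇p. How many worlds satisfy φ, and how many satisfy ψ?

2 and 1

For ¬◇¬p:
w0: ◇¬p is F. ✓
w1: ◇¬p is F. ✓
w2: ◇¬p is T. ✗
— 2 worlds.
For ◇p:
w0: successors {w1, w2}; p there: w1:T, w2:T. ✓
w1: no successors, so ◇p fails. ✗
w2: successors {w0}; p there: w0:F. ✗
— 1 world.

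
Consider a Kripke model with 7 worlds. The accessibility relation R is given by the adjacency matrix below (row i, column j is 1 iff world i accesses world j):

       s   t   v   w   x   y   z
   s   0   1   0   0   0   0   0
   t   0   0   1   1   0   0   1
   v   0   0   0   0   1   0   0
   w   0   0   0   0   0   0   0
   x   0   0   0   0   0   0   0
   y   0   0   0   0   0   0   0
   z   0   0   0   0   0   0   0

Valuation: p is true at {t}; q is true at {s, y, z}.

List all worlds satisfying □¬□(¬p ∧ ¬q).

{s, w, x, y, z}

s: successors {t}; ¬□(¬p ∧ ¬q) there: t:T. ✓
t: successors {v, w, z}; ¬□(¬p ∧ ¬q) there: v:F, w:F, z:F. ✗
v: successors {x}; ¬□(¬p ∧ ¬q) there: x:F. ✗
w: no successors, so □¬□(¬p ∧ ¬q) holds vacuously. ✓
x: no successors, so □¬□(¬p ∧ ¬q) holds vacuously. ✓
y: no successors, so □¬□(¬p ∧ ¬q) holds vacuously. ✓
z: no successors, so □¬□(¬p ∧ ¬q) holds vacuously. ✓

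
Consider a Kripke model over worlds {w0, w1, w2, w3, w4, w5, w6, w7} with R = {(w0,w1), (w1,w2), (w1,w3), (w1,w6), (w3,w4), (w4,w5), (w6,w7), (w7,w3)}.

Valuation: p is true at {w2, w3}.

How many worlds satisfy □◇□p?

w0: successors {w1}; ◇□p there: w1:T. ✓
w1: successors {w2, w3, w6}; ◇□p there: w2:F, w3:F, w6:T. ✗
w2: no successors, so □◇□p holds vacuously. ✓
w3: successors {w4}; ◇□p there: w4:T. ✓
w4: successors {w5}; ◇□p there: w5:F. ✗
w5: no successors, so □◇□p holds vacuously. ✓
w6: successors {w7}; ◇□p there: w7:F. ✗
w7: successors {w3}; ◇□p there: w3:F. ✗
Satisfying worlds: {w0, w2, w3, w5}.

4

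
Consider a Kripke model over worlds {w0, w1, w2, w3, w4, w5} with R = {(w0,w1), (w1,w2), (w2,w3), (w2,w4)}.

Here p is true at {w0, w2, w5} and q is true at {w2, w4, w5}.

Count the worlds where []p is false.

w0: successors {w1}; p there: w1:F. ✗
w1: successors {w2}; p there: w2:T. ✓
w2: successors {w3, w4}; p there: w3:F, w4:F. ✗
w3: no successors, so []p holds vacuously. ✓
w4: no successors, so []p holds vacuously. ✓
w5: no successors, so []p holds vacuously. ✓
Satisfying worlds: {w1, w3, w4, w5}.
So []p fails at the other 2 worlds.

2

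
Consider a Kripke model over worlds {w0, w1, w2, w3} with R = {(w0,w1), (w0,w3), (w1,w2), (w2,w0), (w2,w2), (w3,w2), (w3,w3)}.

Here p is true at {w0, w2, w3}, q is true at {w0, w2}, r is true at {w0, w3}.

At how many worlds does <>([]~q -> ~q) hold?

4

w0: successors {w1, w3}; []~q -> ~q there: w1:T, w3:T. ✓
w1: successors {w2}; []~q -> ~q there: w2:T. ✓
w2: successors {w0, w2}; []~q -> ~q there: w0:F, w2:T. ✓
w3: successors {w2, w3}; []~q -> ~q there: w2:T, w3:T. ✓
Satisfying worlds: {w0, w1, w2, w3}.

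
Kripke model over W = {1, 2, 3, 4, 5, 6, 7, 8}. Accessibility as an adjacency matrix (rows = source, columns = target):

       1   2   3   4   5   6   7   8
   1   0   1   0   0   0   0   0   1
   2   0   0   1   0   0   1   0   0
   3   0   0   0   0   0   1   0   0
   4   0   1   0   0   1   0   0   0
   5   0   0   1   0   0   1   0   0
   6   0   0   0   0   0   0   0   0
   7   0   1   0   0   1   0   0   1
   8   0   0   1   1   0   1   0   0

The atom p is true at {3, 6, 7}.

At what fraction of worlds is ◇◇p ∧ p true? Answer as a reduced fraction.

1: ◇◇p is T, p is F. ✗
2: ◇◇p is T, p is F. ✗
3: ◇◇p is F, p is T. ✗
4: ◇◇p is T, p is F. ✗
5: ◇◇p is T, p is F. ✗
6: ◇◇p is F, p is T. ✗
7: ◇◇p is T, p is T. ✓
8: ◇◇p is T, p is F. ✗
That's 1 of 8 worlds, so 1/8.

1/8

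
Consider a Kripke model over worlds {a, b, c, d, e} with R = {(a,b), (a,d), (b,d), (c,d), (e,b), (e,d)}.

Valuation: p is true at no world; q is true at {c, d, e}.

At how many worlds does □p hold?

a: successors {b, d}; p there: b:F, d:F. ✗
b: successors {d}; p there: d:F. ✗
c: successors {d}; p there: d:F. ✗
d: no successors, so □p holds vacuously. ✓
e: successors {b, d}; p there: b:F, d:F. ✗
Satisfying worlds: {d}.

1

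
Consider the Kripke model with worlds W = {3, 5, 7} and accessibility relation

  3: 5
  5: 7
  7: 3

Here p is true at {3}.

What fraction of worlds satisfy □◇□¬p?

2/3

3: successors {5}; ◇□¬p there: 5:F. ✗
5: successors {7}; ◇□¬p there: 7:T. ✓
7: successors {3}; ◇□¬p there: 3:T. ✓
That's 2 of 3 worlds, so 2/3.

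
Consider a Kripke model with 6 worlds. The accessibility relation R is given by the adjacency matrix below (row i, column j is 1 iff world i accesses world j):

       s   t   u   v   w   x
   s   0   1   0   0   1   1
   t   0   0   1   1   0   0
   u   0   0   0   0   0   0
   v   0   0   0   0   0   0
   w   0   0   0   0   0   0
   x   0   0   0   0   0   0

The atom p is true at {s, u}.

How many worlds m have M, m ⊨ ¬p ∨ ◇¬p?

5

s: ¬p is F, ◇¬p is T. ✓
t: ¬p is T, ◇¬p is T. ✓
u: ¬p is F, ◇¬p is F. ✗
v: ¬p is T, ◇¬p is F. ✓
w: ¬p is T, ◇¬p is F. ✓
x: ¬p is T, ◇¬p is F. ✓
Satisfying worlds: {s, t, v, w, x}.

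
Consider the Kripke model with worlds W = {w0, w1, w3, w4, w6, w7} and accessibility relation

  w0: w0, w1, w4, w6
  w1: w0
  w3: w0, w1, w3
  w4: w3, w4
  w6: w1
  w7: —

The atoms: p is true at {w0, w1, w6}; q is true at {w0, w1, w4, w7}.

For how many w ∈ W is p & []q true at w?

2

w0: p is T, []q is F. ✗
w1: p is T, []q is T. ✓
w3: p is F, []q is F. ✗
w4: p is F, []q is F. ✗
w6: p is T, []q is T. ✓
w7: p is F, []q is T. ✗
Satisfying worlds: {w1, w6}.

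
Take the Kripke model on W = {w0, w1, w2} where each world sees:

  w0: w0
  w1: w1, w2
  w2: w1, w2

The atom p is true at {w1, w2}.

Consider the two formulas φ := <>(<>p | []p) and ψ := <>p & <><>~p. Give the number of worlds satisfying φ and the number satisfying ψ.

2 and 0

For <>(<>p | []p):
w0: successors {w0}; <>p | []p there: w0:F. ✗
w1: successors {w1, w2}; <>p | []p there: w1:T, w2:T. ✓
w2: successors {w1, w2}; <>p | []p there: w1:T, w2:T. ✓
— 2 worlds.
For <>p & <><>~p:
w0: <>p is F, <><>~p is T. ✗
w1: <>p is T, <><>~p is F. ✗
w2: <>p is T, <><>~p is F. ✗
— 0 worlds.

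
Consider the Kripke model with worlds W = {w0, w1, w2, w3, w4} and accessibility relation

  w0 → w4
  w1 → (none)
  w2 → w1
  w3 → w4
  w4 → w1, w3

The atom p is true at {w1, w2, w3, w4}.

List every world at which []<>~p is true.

{w1}

w0: successors {w4}; <>~p there: w4:F. ✗
w1: no successors, so []<>~p holds vacuously. ✓
w2: successors {w1}; <>~p there: w1:F. ✗
w3: successors {w4}; <>~p there: w4:F. ✗
w4: successors {w1, w3}; <>~p there: w1:F, w3:F. ✗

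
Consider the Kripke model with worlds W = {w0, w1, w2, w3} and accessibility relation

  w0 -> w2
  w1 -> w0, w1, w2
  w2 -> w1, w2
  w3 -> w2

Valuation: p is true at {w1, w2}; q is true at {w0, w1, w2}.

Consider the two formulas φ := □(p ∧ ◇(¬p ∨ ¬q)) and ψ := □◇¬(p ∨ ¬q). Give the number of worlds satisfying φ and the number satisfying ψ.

0 and 0

For □(p ∧ ◇(¬p ∨ ¬q)):
w0: successors {w2}; p ∧ ◇(¬p ∨ ¬q) there: w2:F. ✗
w1: successors {w0, w1, w2}; p ∧ ◇(¬p ∨ ¬q) there: w0:F, w1:T, w2:F. ✗
w2: successors {w1, w2}; p ∧ ◇(¬p ∨ ¬q) there: w1:T, w2:F. ✗
w3: successors {w2}; p ∧ ◇(¬p ∨ ¬q) there: w2:F. ✗
— 0 worlds.
For □◇¬(p ∨ ¬q):
w0: successors {w2}; ◇¬(p ∨ ¬q) there: w2:F. ✗
w1: successors {w0, w1, w2}; ◇¬(p ∨ ¬q) there: w0:F, w1:T, w2:F. ✗
w2: successors {w1, w2}; ◇¬(p ∨ ¬q) there: w1:T, w2:F. ✗
w3: successors {w2}; ◇¬(p ∨ ¬q) there: w2:F. ✗
— 0 worlds.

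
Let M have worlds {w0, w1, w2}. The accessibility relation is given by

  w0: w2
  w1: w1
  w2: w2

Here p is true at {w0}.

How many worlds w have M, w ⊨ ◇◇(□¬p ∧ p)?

0

w0: successors {w2}; ◇(□¬p ∧ p) there: w2:F. ✗
w1: successors {w1}; ◇(□¬p ∧ p) there: w1:F. ✗
w2: successors {w2}; ◇(□¬p ∧ p) there: w2:F. ✗
Satisfying worlds: ∅.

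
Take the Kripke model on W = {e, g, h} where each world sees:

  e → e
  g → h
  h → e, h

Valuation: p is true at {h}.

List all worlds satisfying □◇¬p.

e: successors {e}; ◇¬p there: e:T. ✓
g: successors {h}; ◇¬p there: h:T. ✓
h: successors {e, h}; ◇¬p there: e:T, h:T. ✓

{e, g, h}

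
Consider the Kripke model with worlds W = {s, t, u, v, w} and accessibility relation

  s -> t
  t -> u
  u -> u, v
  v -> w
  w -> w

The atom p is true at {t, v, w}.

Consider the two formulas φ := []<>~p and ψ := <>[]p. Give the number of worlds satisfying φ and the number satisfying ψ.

For []<>~p:
s: successors {t}; <>~p there: t:T. ✓
t: successors {u}; <>~p there: u:T. ✓
u: successors {u, v}; <>~p there: u:T, v:F. ✗
v: successors {w}; <>~p there: w:F. ✗
w: successors {w}; <>~p there: w:F. ✗
— 2 worlds.
For <>[]p:
s: successors {t}; []p there: t:F. ✗
t: successors {u}; []p there: u:F. ✗
u: successors {u, v}; []p there: u:F, v:T. ✓
v: successors {w}; []p there: w:T. ✓
w: successors {w}; []p there: w:T. ✓
— 3 worlds.

2 and 3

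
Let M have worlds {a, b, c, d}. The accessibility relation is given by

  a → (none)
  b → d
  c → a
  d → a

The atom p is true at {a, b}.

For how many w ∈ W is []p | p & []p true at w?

a: []p is T, p & []p is T. ✓
b: []p is F, p & []p is F. ✗
c: []p is T, p & []p is F. ✓
d: []p is T, p & []p is F. ✓
Satisfying worlds: {a, c, d}.

3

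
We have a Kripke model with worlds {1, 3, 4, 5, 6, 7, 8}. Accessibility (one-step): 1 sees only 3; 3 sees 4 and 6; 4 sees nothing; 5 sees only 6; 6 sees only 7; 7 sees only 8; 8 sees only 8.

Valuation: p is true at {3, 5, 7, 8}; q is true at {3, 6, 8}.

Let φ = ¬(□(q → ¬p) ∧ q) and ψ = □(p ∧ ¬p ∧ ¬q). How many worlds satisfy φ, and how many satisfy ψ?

For ¬(□(q → ¬p) ∧ q):
1: □(q → ¬p) ∧ q is F. ✓
3: □(q → ¬p) ∧ q is T. ✗
4: □(q → ¬p) ∧ q is F. ✓
5: □(q → ¬p) ∧ q is F. ✓
6: □(q → ¬p) ∧ q is T. ✗
7: □(q → ¬p) ∧ q is F. ✓
8: □(q → ¬p) ∧ q is F. ✓
— 5 worlds.
For □(p ∧ ¬p ∧ ¬q):
1: successors {3}; p ∧ ¬p ∧ ¬q there: 3:F. ✗
3: successors {4, 6}; p ∧ ¬p ∧ ¬q there: 4:F, 6:F. ✗
4: no successors, so □(p ∧ ¬p ∧ ¬q) holds vacuously. ✓
5: successors {6}; p ∧ ¬p ∧ ¬q there: 6:F. ✗
6: successors {7}; p ∧ ¬p ∧ ¬q there: 7:F. ✗
7: successors {8}; p ∧ ¬p ∧ ¬q there: 8:F. ✗
8: successors {8}; p ∧ ¬p ∧ ¬q there: 8:F. ✗
— 1 world.

5 and 1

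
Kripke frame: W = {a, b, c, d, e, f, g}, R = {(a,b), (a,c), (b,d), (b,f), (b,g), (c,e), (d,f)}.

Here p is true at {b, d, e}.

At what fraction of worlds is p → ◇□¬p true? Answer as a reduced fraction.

6/7

a: p is F, ◇□¬p is F. ✓
b: p is T, ◇□¬p is T. ✓
c: p is F, ◇□¬p is T. ✓
d: p is T, ◇□¬p is T. ✓
e: p is T, ◇□¬p is F. ✗
f: p is F, ◇□¬p is F. ✓
g: p is F, ◇□¬p is F. ✓
That's 6 of 7 worlds, so 6/7.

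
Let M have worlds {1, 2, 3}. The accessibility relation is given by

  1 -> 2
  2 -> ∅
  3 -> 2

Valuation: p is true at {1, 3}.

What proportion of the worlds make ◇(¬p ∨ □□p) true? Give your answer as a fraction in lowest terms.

1: successors {2}; ¬p ∨ □□p there: 2:T. ✓
2: no successors, so ◇(¬p ∨ □□p) fails. ✗
3: successors {2}; ¬p ∨ □□p there: 2:T. ✓
That's 2 of 3 worlds, so 2/3.

2/3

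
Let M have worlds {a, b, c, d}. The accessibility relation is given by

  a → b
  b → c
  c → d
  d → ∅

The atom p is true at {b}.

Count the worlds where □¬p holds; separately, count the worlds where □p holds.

3 and 2

For □¬p:
a: successors {b}; ¬p there: b:F. ✗
b: successors {c}; ¬p there: c:T. ✓
c: successors {d}; ¬p there: d:T. ✓
d: no successors, so □¬p holds vacuously. ✓
— 3 worlds.
For □p:
a: successors {b}; p there: b:T. ✓
b: successors {c}; p there: c:F. ✗
c: successors {d}; p there: d:F. ✗
d: no successors, so □p holds vacuously. ✓
— 2 worlds.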